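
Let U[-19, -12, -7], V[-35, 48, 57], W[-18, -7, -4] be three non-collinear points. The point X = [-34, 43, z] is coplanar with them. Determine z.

52

A normal to the plane is n = UV × UW = (-140, 112, -140).
X lies in the plane iff n · UX = 0.
This gives (-140)z + (7280) = 0, so z = 52.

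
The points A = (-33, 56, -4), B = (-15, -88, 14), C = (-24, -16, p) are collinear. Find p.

Collinearity requires AB × AC = 0; each component is linear in p.
The x-component gives (-144)p + (720) = 0, so p = 5.
The remaining components then also vanish.

5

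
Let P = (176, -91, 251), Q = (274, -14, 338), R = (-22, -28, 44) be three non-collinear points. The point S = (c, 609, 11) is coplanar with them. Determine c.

36

The plane through P, Q, R has equation −21420x + 3060y + 21420z = 1328040.
Substituting S: (-21420)c + (2099160) = 1328040, so c = 36.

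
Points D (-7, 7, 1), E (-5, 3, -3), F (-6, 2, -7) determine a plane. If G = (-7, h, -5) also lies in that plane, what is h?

4

Coplanarity requires DE · (DF × DG) = 0.
DE = (2, -4, -4), DF = (1, -5, -8); the triple product is linear in h with coefficient 12 and constant term -48.
Setting it to zero: h = 4.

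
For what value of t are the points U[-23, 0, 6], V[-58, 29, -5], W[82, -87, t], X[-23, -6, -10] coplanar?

39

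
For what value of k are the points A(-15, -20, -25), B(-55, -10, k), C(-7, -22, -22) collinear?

Direction AC = (8, -2, 3). From the x-coordinate of B, the parameter along the line is τ = (-55 − (-15))/8 = -5.
Then k = (-25) + (-5)·(3) = -40.

-40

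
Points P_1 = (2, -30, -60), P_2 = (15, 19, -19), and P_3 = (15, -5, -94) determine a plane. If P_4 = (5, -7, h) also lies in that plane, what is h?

-14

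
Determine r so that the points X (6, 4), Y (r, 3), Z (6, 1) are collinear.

Collinearity: (Y − X) must be parallel to (Z − X) = (0, -3).
Cross-multiplying the components: (r − 6)·(-3) = (-1)·(0).
Solving gives r = 6.

6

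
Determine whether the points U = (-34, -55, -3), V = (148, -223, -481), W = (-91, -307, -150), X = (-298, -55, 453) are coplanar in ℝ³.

Yes

The four points are coplanar iff the 3×3 determinant with rows UV, UW, UX is zero.
Rows: (182, -168, -478), (-57, -252, -147), (-264, 0, 456).
Expanding along the first row: (182)(-114912) − (-168)(-64800) + (-478)(-66528) = 0.
Zero determinant ⇒ coplanar.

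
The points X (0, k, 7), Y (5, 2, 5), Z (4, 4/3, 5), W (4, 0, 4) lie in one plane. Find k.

The points are coplanar iff XY · (XZ × XW) = 0.
Expanding, this is linear in k: (1)k + (-4/3) = 0.
So k = 4/3.

4/3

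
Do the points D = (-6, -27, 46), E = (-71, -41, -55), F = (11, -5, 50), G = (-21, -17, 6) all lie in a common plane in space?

The four points are coplanar iff the 3×3 determinant with rows DE, DF, DG is zero.
Rows: (-65, -14, -101), (17, 22, 4), (-15, 10, -40).
Expanding along the first row: (-65)(-920) − (-14)(-620) + (-101)(500) = 620.
Nonzero ⇒ not coplanar.

No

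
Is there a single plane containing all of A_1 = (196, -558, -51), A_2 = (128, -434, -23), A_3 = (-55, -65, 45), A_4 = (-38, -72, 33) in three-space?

Yes

A normal to the plane through A_1, A_2, A_3 is n = A_1A_2 × A_1A_3 = (-1900, -500, -2400).
The plane has equation n·P = 29000. For A_4: n·A_4 = 29000.
Equal, so A_4 lies in the plane and all four are coplanar.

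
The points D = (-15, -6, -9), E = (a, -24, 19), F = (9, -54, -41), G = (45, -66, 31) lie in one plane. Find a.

9

Normal to plane DFG: n = (-3840, -2880, 1440); plane equation n·P = 61920.
Requiring n·E = 61920: (-3840)a + (96480) = 61920.
So a = 9.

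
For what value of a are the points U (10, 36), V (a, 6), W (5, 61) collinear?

Collinearity: (V − U) must be parallel to (W − U) = (-5, 25).
Cross-multiplying the components: (a − 10)·(25) = (-30)·(-5).
Solving gives a = 16.

16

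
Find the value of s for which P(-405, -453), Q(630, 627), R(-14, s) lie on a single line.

-45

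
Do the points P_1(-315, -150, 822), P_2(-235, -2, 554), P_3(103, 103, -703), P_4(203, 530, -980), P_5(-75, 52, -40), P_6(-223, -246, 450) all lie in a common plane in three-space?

The plane through P_1, P_2, P_3 has normal n = P_1P_2 × P_1P_3 = (-157896, 9976, -41624) and equation n·P = 14025912.
Checking the remaining points: n·P_4 = 14025912, n·P_5 = 14025912, n·P_6 = 14025912.
All equal 14025912, so all 6 points lie in one plane.

Yes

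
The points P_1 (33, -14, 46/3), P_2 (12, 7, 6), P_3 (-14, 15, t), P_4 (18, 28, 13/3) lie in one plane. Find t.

Normal to plane P_1P_2P_4: n = (161, -91, -567); plane equation n·P = -2107.
Requiring n·P_3 = -2107: (-567)t + (-3619) = -2107.
So t = -8/3.

-8/3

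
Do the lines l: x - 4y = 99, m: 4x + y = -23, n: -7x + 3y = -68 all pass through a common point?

The three lines meet at one point iff the augmented coefficient matrix [aᵢ bᵢ cᵢ] has rank < 3, i.e. its determinant vanishes.
Here the determinant is 150.
Nonzero, so no common point exists.

No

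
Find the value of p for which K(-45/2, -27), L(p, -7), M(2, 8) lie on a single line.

-17/2

The three points are collinear iff det[KL; KM] = 0.
This determinant is linear in p: (35)p + (595/2) = 0, so p = -17/2.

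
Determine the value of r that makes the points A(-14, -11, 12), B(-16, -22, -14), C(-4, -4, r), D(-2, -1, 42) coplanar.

Normal to plane ABD: n = (-70, -252, 112); plane equation n·P = 5096.
Requiring n·C = 5096: (112)r + (1288) = 5096.
So r = 34.

34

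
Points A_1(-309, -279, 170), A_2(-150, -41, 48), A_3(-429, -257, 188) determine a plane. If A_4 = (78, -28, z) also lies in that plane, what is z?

The plane through A_1, A_2, A_3 has equation 6968x + 11778y + 32058z = 10686.
Substituting A_4: (32058)z + (213720) = 10686, so z = -19/3.

-19/3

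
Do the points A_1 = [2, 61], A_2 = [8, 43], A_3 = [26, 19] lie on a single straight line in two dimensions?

A_1A_2 = (6, -18), A_1A_3 = (24, -42).
Twice the signed area of △A_1A_2A_3 is (6)(-42) − (-18)(24) = 180.
The area is nonzero, so the three points are not collinear.

No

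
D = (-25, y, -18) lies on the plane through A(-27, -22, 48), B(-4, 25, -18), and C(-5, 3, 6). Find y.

39

The plane through A, B, C has equation −324x − 486y − 459z = -2592.
Substituting D: (-486)y + (16362) = -2592, so y = 39.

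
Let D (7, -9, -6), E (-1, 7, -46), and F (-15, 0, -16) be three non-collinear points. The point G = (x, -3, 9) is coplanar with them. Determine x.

-38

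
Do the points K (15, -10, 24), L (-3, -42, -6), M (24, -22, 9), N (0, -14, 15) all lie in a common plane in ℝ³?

No

With K as base: KL = (-18, -32, -30), KM = (9, -12, -15), KN = (-15, -4, -9).
KM × KN = (48, 306, -216).
KL · (KM × KN) = -4176.
Since -4176 ≠ 0, the four points are not coplanar.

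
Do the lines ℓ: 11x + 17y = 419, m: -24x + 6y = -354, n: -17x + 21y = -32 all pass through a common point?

No

Lines aᵢx + bᵢy = cᵢ with pairwise distinct directions are concurrent exactly when det[aᵢ bᵢ cᵢ] = 0.
Here the determinant is 474.
Nonzero, so no common point exists.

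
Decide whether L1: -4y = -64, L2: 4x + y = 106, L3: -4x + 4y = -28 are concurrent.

No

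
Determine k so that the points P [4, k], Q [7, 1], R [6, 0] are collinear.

Collinearity: (P − Q) must be parallel to (R − Q) = (-1, -1).
Cross-multiplying the components: (k − 1)·(-1) = (-3)·(-1).
Solving gives k = -2.

-2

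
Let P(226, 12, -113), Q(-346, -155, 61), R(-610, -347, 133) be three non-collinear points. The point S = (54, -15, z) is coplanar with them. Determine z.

-59

A normal to the plane is n = PQ × PR = (21384, -4752, 65736).
S lies in the plane iff n · PS = 0.
This gives (65736)z + (3878424) = 0, so z = -59.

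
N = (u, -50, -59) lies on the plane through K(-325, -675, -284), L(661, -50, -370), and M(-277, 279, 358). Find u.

A normal to the plane is n = KL × KM = (483294, -637140, 910644).
N lies in the plane iff n · KN = 0.
This gives (483294)u + (-36247050) = 0, so u = 75.

75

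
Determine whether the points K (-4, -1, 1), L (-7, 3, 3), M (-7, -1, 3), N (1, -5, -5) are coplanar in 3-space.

No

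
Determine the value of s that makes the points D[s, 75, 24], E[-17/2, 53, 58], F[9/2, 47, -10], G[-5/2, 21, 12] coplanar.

1/2

The points are coplanar iff DE · (DF × DG) = 0.
Expanding, this is linear in s: (1900)s + (-950) = 0.
So s = 1/2.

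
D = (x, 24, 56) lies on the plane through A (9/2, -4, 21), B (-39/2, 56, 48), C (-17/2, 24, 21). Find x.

-7/2

Coplanarity requires AB · (AC × AD) = 0.
AB = (-24, 60, 27), AC = (-13, 28, 0); the triple product is linear in x with coefficient -756 and constant term -2646.
Setting it to zero: x = -7/2.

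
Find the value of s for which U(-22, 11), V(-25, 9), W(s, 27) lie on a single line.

Collinearity: (W − U) must be parallel to (V − U) = (-3, -2).
Cross-multiplying the components: (s − (-22))·(-2) = (16)·(-3).
Solving gives s = 2.

2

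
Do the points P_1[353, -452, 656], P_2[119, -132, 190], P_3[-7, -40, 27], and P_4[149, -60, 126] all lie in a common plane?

A normal to the plane through P_1, P_2, P_3 is n = P_1P_2 × P_1P_3 = (-9288, 20574, 18792).
The plane has equation n·P = -250560. For P_4: n·P_4 = -250560.
Equal, so P_4 lies in the plane and all four are coplanar.

Yes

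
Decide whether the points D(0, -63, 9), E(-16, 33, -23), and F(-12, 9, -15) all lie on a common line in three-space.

DE = (-16, 96, -32), DF = (-12, 72, -24).
Each component of DF is 3/4 times the corresponding component of DE, so DF = 3/4·DE and the points are collinear.

Yes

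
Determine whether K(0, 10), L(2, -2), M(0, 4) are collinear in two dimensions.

KL = (2, -12), KM = (0, -6).
If collinear, KM would be a scalar multiple of KL. But (2)·(-6) ≠ (-12)·(0) (difference -12), so they are not parallel; the points are not collinear.

No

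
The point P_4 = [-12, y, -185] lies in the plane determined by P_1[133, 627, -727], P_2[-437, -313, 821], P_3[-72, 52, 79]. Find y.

247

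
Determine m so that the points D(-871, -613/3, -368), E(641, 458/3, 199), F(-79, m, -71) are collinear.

Collinearity requires DE × DF = 0; each component is linear in m.
The x-component gives (-567)m + (-9828) = 0, so m = -52/3.
The remaining components then also vanish.

-52/3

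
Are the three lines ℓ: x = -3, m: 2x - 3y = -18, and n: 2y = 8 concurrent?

Yes

Lines aᵢx + bᵢy = cᵢ with pairwise distinct directions are concurrent exactly when det[aᵢ bᵢ cᵢ] = 0.
Here the determinant is 0.
It vanishes, so the lines are concurrent at (-3, 4).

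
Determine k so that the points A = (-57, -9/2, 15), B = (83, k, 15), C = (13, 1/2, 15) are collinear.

Collinearity requires AB × AC = 0; each component is linear in k.
The z-component gives (-70)k + (385) = 0, so k = 11/2.
The remaining components then also vanish.

11/2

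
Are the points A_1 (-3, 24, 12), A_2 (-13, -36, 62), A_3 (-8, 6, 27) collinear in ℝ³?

No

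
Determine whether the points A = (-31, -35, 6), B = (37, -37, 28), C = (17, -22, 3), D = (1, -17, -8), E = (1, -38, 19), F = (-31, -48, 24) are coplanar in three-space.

The plane through A, B, C has normal n = AB × AC = (-280, 1260, 980) and equation n·P = -29540.
Checking the remaining points: n·D = -29540, n·E = -29540, n·F = -28280.
Since n·F = -28280 ≠ -29540, F is off the plane and the points are not all coplanar.

No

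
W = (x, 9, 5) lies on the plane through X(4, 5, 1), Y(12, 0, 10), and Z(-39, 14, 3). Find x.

-20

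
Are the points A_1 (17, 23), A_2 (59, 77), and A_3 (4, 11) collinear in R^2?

A_1A_2 = (42, 54), A_1A_3 = (-13, -12).
If collinear, A_1A_3 would be a scalar multiple of A_1A_2. But (42)·(-12) ≠ (54)·(-13) (difference 198), so they are not parallel; the points are not collinear.

No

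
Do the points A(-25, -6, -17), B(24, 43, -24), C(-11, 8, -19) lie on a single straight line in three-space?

Yes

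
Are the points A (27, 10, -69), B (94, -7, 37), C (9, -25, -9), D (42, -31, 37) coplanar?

The four points are coplanar iff the 3×3 determinant with rows AB, AC, AD is zero.
Rows: (67, -17, 106), (-18, -35, 60), (15, -41, 106).
Expanding along the first row: (67)(-1250) − (-17)(-2808) + (106)(1263) = 2392.
Nonzero ⇒ not coplanar.

No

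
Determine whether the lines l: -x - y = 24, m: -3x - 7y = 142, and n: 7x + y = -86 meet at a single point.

Lines aᵢx + bᵢy = cᵢ with pairwise distinct directions are concurrent exactly when det[aᵢ bᵢ cᵢ] = 0.
Here the determinant is -92.
Nonzero, so no common point exists.

No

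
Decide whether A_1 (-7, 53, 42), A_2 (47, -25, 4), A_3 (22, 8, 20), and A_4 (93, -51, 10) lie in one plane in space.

With A_1 as base: A_1A_2 = (54, -78, -38), A_1A_3 = (29, -45, -22), A_1A_4 = (100, -104, -32).
A_1A_3 × A_1A_4 = (-848, -1272, 1484).
A_1A_2 · (A_1A_3 × A_1A_4) = -2968.
Since -2968 ≠ 0, the four points are not coplanar.

No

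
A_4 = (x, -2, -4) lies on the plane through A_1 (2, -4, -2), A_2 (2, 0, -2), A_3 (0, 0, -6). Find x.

1

Coplanarity requires A_1A_2 · (A_1A_3 × A_1A_4) = 0.
A_1A_2 = (0, 4, 0), A_1A_3 = (-2, 4, -4); the triple product is linear in x with coefficient -16 and constant term 16.
Setting it to zero: x = 1.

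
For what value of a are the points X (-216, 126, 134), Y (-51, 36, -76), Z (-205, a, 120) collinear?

120

Direction XY = (165, -90, -210). From the x-coordinate of Z, the parameter along the line is τ = (-205 − (-216))/165 = 1/15.
Then a = 126 + 1/15·(-90) = 120.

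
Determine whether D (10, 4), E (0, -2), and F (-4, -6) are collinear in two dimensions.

DE = (-10, -6), DF = (-14, -10).
det[DE; DF] = (-10)(-10) − (-6)(-14) = 16.
The determinant is nonzero, so they are not collinear.

No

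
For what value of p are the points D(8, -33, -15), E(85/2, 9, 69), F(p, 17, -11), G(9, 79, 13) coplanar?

Coplanarity ⇔ det[DE; DF; DG] = 0.
Expanding, this is linear in p: (8232)p + (-37044) = 0.
So p = 9/2.

9/2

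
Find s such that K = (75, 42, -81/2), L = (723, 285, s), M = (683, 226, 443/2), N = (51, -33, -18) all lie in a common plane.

216

Normal to plane KMN: n = (23790, -19968, -41184); plane equation n·P = 2613546.
Requiring n·L = 2613546: (-41184)s + (11509290) = 2613546.
So s = 216.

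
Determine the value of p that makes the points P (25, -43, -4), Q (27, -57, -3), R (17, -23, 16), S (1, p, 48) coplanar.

29

The points are coplanar iff PQ · (PR × PS) = 0.
Expanding, this is linear in p: (-48)p + (1392) = 0.
So p = 29.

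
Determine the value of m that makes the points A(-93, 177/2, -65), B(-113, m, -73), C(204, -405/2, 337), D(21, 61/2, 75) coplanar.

Normal to plane ACD: n = (-17424, 4248, 15948); plane equation n·P = 959760.
Requiring n·B = 959760: (4248)m + (804708) = 959760.
So m = 73/2.

73/2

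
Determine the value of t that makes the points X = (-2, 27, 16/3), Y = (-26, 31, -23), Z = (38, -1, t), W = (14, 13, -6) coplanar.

Normal to plane XYW: n = (-442, -2176/3, 272); plane equation n·P = -51748/3.
Requiring n·Z = -51748/3: (272)t + (-48212/3) = -51748/3.
So t = -13/3.

-13/3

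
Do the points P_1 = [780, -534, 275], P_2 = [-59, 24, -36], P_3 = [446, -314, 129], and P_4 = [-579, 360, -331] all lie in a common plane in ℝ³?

Yes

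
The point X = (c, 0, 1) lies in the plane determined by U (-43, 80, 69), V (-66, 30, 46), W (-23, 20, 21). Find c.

A normal to the plane is n = UV × UW = (1020, -1564, 2380).
X lies in the plane iff n · UX = 0.
This gives (1020)c + (7140) = 0, so c = -7.

-7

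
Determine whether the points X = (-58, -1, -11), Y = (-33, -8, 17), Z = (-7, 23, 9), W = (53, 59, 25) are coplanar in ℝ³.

With X as base: XY = (25, -7, 28), XZ = (51, 24, 20), XW = (111, 60, 36).
XZ × XW = (-336, 384, 396).
XY · (XZ × XW) = 0.
The scalar triple product vanishes, so the four points are coplanar.

Yes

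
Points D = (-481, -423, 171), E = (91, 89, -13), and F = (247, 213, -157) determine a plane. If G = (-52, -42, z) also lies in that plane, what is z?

15

The plane through D, E, F has equation −50912x + 53664y − 8944z = 259376.
Substituting G: (-8944)z + (393536) = 259376, so z = 15.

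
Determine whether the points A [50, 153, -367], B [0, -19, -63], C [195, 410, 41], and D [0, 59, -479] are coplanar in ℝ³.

Yes

A normal to the plane through A, B, C is n = AB × AC = (-148304, 64480, 12090).
The plane has equation n·P = -1986790. For D: n·D = -1986790.
Equal, so D lies in the plane and all four are coplanar.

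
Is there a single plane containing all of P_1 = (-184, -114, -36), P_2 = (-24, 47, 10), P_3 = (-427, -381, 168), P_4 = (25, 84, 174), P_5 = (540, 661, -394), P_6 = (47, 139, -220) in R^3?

The plane through P_1, P_2, P_3 has normal n = P_1P_2 × P_1P_3 = (45126, -43818, -3597) and equation n·P = -3178440.
Checking the remaining points: n·P_4 = -3178440, n·P_5 = -3178440, n·P_6 = -3178440.
All equal -3178440, so all 6 points lie in one plane.

Yes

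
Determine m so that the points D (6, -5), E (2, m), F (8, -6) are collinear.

-3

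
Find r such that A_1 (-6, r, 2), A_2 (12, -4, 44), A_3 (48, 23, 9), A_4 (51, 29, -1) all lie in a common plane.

14

The points are coplanar iff A_1A_2 · (A_1A_3 × A_1A_4) = 0.
Expanding, this is linear in r: (-255)r + (3570) = 0.
So r = 14.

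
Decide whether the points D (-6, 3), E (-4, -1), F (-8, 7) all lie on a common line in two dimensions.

DE = (2, -4), DF = (-2, 4).
Twice the signed area of △DEF is (2)(4) − (-4)(-2) = 0.
The triangle is degenerate (zero area), so the points are collinear.

Yes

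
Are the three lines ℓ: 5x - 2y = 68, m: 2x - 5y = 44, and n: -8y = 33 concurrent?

No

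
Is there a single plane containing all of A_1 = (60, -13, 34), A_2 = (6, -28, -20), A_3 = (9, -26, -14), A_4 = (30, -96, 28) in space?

No

The four points are coplanar iff the 3×3 determinant with rows A_1A_2, A_1A_3, A_1A_4 is zero.
Rows: (-54, -15, -54), (-51, -13, -48), (-30, -83, -6).
Expanding along the first row: (-54)(-3906) − (-15)(-1134) + (-54)(3843) = -13608.
Nonzero ⇒ not coplanar.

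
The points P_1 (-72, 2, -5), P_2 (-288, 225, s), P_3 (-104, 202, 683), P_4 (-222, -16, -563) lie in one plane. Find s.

Coplanarity ⇔ det[P_1P_2; P_1P_3; P_1P_4] = 0.
Expanding, this is linear in s: (30576)s + (-5411952) = 0.
So s = 177.

177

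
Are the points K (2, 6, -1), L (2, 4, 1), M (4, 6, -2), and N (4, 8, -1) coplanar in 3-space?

No

With K as base: KL = (0, -2, 2), KM = (2, 0, -1), KN = (2, 2, 0).
KM × KN = (2, -2, 4).
KL · (KM × KN) = 12.
Since 12 ≠ 0, the four points are not coplanar.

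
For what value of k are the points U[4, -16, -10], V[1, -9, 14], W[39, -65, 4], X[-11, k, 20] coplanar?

9

Normal to plane UVW: n = (1274, 882, -98); plane equation n·P = -8036.
Requiring n·X = -8036: (882)k + (-15974) = -8036.
So k = 9.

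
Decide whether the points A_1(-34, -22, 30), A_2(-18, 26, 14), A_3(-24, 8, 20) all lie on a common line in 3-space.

Yes

A_1A_2 = (16, 48, -16), A_1A_3 = (10, 30, -10).
A_1A_2 × A_1A_3 = (0, 0, 0).
The cross product vanishes, so the three points are collinear.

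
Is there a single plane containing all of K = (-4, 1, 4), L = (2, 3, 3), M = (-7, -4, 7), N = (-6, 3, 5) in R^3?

No

With K as base: KL = (6, 2, -1), KM = (-3, -5, 3), KN = (-2, 2, 1).
KM × KN = (-11, -3, -16).
KL · (KM × KN) = -56.
Since -56 ≠ 0, the four points are not coplanar.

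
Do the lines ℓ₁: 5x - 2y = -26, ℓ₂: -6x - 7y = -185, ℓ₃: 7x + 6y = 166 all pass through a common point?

Yes

Lines aᵢx + bᵢy = cᵢ with pairwise distinct directions are concurrent exactly when det[aᵢ bᵢ cᵢ] = 0.
Here the determinant is 0.
It vanishes, so the lines are concurrent at (4, 23).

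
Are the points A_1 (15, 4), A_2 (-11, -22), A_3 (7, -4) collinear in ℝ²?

Yes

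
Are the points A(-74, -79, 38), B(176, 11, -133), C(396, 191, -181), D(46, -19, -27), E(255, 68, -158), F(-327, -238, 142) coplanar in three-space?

Yes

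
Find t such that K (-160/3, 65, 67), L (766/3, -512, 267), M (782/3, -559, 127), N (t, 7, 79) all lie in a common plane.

Normal to plane KLM: n = (90180, 44280, -11430); plane equation n·P = -2697210.
Requiring n·N = -2697210: (90180)t + (-593010) = -2697210.
So t = -70/3.

-70/3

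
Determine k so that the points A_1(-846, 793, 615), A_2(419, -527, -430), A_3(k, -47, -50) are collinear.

Collinearity requires A_1A_2 × A_1A_3 = 0; each component is linear in k.
The y-component gives (-1045)k + (-42845) = 0, so k = -41.
The remaining components then also vanish.

-41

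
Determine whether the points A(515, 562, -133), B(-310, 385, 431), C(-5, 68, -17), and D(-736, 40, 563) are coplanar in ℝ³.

No

A normal to the plane through A, B, C is n = AB × AC = (258084, -197580, 315510).
The plane has equation n·P = -20089530. For D: n·D = -20220894.
-20220894 ≠ -20089530, so D is off the plane.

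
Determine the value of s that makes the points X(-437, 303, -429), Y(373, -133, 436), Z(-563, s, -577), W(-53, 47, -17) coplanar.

715

Coplanarity ⇔ det[XY; XZ; XW] = 0.
Expanding, this is linear in s: (1560)s + (-1115400) = 0.
So s = 715.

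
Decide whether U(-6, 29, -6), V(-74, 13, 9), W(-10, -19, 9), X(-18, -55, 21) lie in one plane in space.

Yes

With U as base: UV = (-68, -16, 15), UW = (-4, -48, 15), UX = (-12, -84, 27).
UW × UX = (-36, -72, -240).
UV · (UW × UX) = 0.
The scalar triple product vanishes, so the four points are coplanar.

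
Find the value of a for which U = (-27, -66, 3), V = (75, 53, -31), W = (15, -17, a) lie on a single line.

-11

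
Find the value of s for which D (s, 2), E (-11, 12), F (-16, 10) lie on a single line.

-36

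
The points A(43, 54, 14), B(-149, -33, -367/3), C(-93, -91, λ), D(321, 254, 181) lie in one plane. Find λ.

-145/3

Normal to plane ABD: n = (38213/3, -17510/3, -14214); plane equation n·P = 100631/3.
Requiring n·C = 100631/3: (-14214)λ + (-1960399/3) = 100631/3.
So λ = -145/3.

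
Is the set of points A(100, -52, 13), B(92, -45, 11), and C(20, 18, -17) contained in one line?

No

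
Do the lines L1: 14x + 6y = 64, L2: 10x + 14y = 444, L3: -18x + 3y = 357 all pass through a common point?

The three lines meet at one point iff the augmented coefficient matrix [aᵢ bᵢ cᵢ] has rank < 3, i.e. its determinant vanishes.
Here the determinant is 0.
It vanishes, so the lines are concurrent at (-13, 41).

Yes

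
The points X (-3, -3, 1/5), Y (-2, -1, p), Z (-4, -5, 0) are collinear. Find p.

Collinearity requires XY × XZ = 0; each component is linear in p.
The x-component gives (2)p + (-4/5) = 0, so p = 2/5.
The remaining components then also vanish.

2/5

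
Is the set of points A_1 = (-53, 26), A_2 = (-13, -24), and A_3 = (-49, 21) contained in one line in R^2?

A_1A_2 = (40, -50), A_1A_3 = (4, -5).
det[A_1A_2; A_1A_3] = (40)(-5) − (-50)(4) = 0.
The determinant is zero, so the points are collinear.

Yes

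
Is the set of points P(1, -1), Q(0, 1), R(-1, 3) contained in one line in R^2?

Yes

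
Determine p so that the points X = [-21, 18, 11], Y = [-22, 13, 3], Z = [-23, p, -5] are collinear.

Direction XY = (-1, -5, -8). From the x-coordinate of Z, the parameter along the line is τ = (-23 − (-21))/(-1) = 2.
Then p = 18 + 2·(-5) = 8.

8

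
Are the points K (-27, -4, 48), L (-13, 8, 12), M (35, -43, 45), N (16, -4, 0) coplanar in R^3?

The four points are coplanar iff the 3×3 determinant with rows KL, KM, KN is zero.
Rows: (14, 12, -36), (62, -39, -3), (43, 0, -48).
Expanding along the first row: (14)(1872) − (12)(-2847) + (-36)(1677) = 0.
Zero determinant ⇒ coplanar.

Yes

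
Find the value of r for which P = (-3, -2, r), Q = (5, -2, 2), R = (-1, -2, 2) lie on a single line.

Collinearity requires PQ × PR = 0; each component is linear in r.
The y-component gives (6)r + (-12) = 0, so r = 2.
The remaining components then also vanish.

2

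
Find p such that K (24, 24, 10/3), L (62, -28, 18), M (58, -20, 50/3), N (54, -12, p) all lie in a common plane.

Normal to plane KLM: n = (-48, -8, 96); plane equation n·P = -1024.
Requiring n·N = -1024: (96)p + (-2496) = -1024.
So p = 46/3.

46/3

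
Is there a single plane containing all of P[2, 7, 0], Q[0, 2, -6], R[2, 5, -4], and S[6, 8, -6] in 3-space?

Yes

A normal to the plane through P, Q, R is n = PQ × PR = (8, -8, 4).
The plane has equation n·X = -40. For S: n·S = -40.
Equal, so S lies in the plane and all four are coplanar.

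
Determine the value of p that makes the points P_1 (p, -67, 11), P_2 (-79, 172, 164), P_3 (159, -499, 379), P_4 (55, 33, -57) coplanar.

Coplanarity ⇔ det[P_1P_2; P_1P_3; P_1P_4] = 0.
Expanding, this is linear in p: (-178176)p + (14075904) = 0.
So p = 79.

79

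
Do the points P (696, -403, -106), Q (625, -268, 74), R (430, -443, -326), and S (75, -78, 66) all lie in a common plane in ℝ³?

With P as base: PQ = (-71, 135, 180), PR = (-266, -40, -220), PS = (-621, 325, 172).
PR × PS = (64620, 182372, -111290).
PQ · (PR × PS) = 0.
The scalar triple product vanishes, so the four points are coplanar.

Yes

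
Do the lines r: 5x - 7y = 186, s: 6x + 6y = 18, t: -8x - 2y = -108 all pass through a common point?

No

Intersecting r and s: solving the 2×2 system gives (x, y) = (69/4, -57/4).
Substitute into t: (-8)(69/4) + (-2)(-57/4) = -219/2.
But t requires -108 ≠ -219/2, so the three lines have no common point.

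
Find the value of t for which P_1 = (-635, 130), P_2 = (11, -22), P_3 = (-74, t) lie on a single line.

-2

Collinearity: (P_3 − P_1) must be parallel to (P_2 − P_1) = (646, -152).
Cross-multiplying the components: (t − 130)·(646) = (561)·(-152).
Solving gives t = -2.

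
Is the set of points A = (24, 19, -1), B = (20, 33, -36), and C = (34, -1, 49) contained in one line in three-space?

AB = (-4, 14, -35), AC = (10, -20, 50).
Comparing components 3 and 1: (-35)(10) − (-4)(50) = -150 ≠ 0, so AB and AC are not parallel and the points are not collinear.

No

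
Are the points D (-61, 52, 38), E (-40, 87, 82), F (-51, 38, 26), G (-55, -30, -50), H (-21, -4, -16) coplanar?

No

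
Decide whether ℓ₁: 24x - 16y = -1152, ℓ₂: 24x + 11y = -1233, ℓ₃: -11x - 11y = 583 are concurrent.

The three lines meet at one point iff the augmented coefficient matrix [aᵢ bᵢ cᵢ] has rank < 3, i.e. its determinant vanishes.
Here the determinant is 0.
It vanishes, so the lines are concurrent at (-50, -3).

Yes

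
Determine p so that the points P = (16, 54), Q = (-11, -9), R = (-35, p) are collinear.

-65

Collinearity: (R − P) must be parallel to (Q − P) = (-27, -63).
Cross-multiplying the components: (p − 54)·(-27) = (-51)·(-63).
Solving gives p = -65.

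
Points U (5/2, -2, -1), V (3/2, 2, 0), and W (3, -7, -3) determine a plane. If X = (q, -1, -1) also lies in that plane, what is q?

Coplanarity requires UV · (UW × UX) = 0.
UV = (-1, 4, 1), UW = (1/2, -5, -2); the triple product is linear in q with coefficient -3 and constant term 6.
Setting it to zero: q = 2.

2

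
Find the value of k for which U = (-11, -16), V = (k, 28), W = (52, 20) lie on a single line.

The three points are collinear iff det[UV; UW] = 0.
This determinant is linear in k: (36)k + (-2376) = 0, so k = 66.

66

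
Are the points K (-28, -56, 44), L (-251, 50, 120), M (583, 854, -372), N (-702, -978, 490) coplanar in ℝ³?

No

The four points are coplanar iff the 3×3 determinant with rows KL, KM, KN is zero.
Rows: (-223, 106, 76), (611, 910, -416), (-674, -922, 446).
Expanding along the first row: (-223)(22308) − (106)(-7878) + (76)(49998) = -339768.
Nonzero ⇒ not coplanar.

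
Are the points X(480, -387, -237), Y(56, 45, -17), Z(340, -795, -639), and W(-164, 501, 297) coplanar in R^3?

Yes

The four points are coplanar iff the 3×3 determinant with rows XY, XZ, XW is zero.
Rows: (-424, 432, 220), (-140, -408, -402), (-644, 888, 534).
Expanding along the first row: (-424)(139104) − (432)(-333648) + (220)(-387072) = 0.
Zero determinant ⇒ coplanar.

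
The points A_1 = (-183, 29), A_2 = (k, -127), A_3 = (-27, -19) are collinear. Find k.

324

The three points are collinear iff det[A_1A_2; A_1A_3] = 0.
This determinant is linear in k: (-48)k + (15552) = 0, so k = 324.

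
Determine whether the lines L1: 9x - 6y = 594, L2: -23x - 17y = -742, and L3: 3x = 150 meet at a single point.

Intersecting L1 and L2: solving the 2×2 system gives (x, y) = (50, -24).
Substitute into L3: (3)(50) + (0)(-24) = 150.
This equals 150, so (50, -24) lies on all three lines and they are concurrent.

Yes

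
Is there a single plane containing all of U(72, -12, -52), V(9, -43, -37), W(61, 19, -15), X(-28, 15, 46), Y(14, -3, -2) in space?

No

The plane through U, V, W has normal n = UV × UW = (-1612, 2166, -2294) and equation n·P = -22768.
Checking the remaining points: n·X = -27898, n·Y = -24478.
Since n·X = -27898 ≠ -22768, X is off the plane and the points are not all coplanar.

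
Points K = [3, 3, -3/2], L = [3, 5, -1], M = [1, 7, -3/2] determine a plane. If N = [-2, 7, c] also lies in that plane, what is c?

A normal to the plane is n = KL × KM = (-2, -1, 4).
N lies in the plane iff n · KN = 0.
This gives (4)c + (12) = 0, so c = -3.

-3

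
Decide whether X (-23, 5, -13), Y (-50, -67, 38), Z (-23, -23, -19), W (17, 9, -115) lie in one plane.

No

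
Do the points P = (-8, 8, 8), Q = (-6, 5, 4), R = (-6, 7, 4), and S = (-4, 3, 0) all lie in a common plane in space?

The four points are coplanar iff the 3×3 determinant with rows PQ, PR, PS is zero.
Rows: (2, -3, -4), (2, -1, -4), (4, -5, -8).
Expanding along the first row: (2)(-12) − (-3)(0) + (-4)(-6) = 0.
Zero determinant ⇒ coplanar.

Yes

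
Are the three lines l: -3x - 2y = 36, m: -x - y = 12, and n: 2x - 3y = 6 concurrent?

Lines aᵢx + bᵢy = cᵢ with pairwise distinct directions are concurrent exactly when det[aᵢ bᵢ cᵢ] = 0.
Here the determinant is 30.
Nonzero, so no common point exists.

No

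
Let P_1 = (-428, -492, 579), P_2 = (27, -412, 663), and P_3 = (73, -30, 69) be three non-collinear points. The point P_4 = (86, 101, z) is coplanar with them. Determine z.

-136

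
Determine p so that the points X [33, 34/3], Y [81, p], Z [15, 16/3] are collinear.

82/3

Collinearity: (Y − X) must be parallel to (Z − X) = (-18, -6).
Cross-multiplying the components: (p − 34/3)·(-18) = (48)·(-6).
Solving gives p = 82/3.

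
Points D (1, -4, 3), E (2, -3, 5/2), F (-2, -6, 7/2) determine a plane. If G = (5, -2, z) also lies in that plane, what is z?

Coplanarity requires DE · (DF × DG) = 0.
DE = (1, 1, -1/2), DF = (-3, -2, 1/2); the triple product is linear in z with coefficient 1 and constant term -3.
Setting it to zero: z = 3.

3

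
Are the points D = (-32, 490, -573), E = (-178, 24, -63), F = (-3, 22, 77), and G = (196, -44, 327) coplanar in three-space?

A normal to the plane through D, E, F is n = DE × DF = (-64220, 109690, 81842).
The plane has equation n·P = 8907674. For G: n·G = 9348854.
9348854 ≠ 8907674, so G is off the plane.

No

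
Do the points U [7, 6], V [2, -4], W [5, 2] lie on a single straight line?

Yes

UV = (-5, -10), UW = (-2, -4).
Checking proportionality: UW = 2/5·UV, so the vectors are parallel and the points are collinear.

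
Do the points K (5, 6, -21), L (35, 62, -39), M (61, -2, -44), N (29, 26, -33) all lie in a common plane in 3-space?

No

A normal to the plane through K, L, M is n = KL × KM = (-1432, -318, -3376).
The plane has equation n·P = 61828. For N: n·N = 61612.
61612 ≠ 61828, so N is off the plane.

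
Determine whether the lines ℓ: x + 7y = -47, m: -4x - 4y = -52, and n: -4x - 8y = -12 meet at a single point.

Yes

Intersecting ℓ and m: solving the 2×2 system gives (x, y) = (23, -10).
Substitute into n: (-4)(23) + (-8)(-10) = -12.
This equals -12, so (23, -10) lies on all three lines and they are concurrent.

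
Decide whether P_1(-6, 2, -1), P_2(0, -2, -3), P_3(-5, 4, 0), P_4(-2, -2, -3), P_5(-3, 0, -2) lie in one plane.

Yes

The plane through P_1, P_2, P_3 has normal n = P_1P_2 × P_1P_3 = (0, -8, 16) and equation n·P = -32.
Checking the remaining points: n·P_4 = -32, n·P_5 = -32.
All equal -32, so all 5 points lie in one plane.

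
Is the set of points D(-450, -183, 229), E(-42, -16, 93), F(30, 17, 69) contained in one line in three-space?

DE = (408, 167, -136), DF = (480, 200, -160).
DE × DF = (480, 0, 1440).
The cross product is nonzero, so the points do not lie on one line.

No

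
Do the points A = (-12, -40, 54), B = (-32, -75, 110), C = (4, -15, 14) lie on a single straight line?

AB = (-20, -35, 56), AC = (16, 25, -40).
AB × AC = (0, 96, 60).
The cross product is nonzero, so the points do not lie on one line.

No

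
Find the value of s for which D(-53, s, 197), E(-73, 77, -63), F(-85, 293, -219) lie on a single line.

-283

Direction EF = (-12, 216, -156). From the x-coordinate of D, the parameter along the line is τ = (-53 − (-73))/(-12) = -5/3.
Then s = 77 + (-5/3)·(216) = -283.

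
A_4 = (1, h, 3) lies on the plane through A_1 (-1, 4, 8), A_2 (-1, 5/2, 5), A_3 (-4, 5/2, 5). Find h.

The plane through A_1, A_2, A_3 has equation 9y − (9/2)z = 0.
Substituting A_4: (9)h + (-27/2) = 0, so h = 3/2.

3/2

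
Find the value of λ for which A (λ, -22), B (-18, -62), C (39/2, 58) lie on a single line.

The three points are collinear iff det[AB; AC] = 0.
This determinant is linear in λ: (-120)λ + (-660) = 0, so λ = -11/2.

-11/2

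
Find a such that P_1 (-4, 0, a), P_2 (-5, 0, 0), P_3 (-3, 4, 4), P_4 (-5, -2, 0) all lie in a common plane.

2

Coplanarity ⇔ det[P_1P_2; P_1P_3; P_1P_4] = 0.
Expanding, this is linear in a: (4)a + (-8) = 0.
So a = 2.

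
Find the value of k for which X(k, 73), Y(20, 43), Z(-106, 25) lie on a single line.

230

Collinearity: (X − Y) must be parallel to (Z − Y) = (-126, -18).
Cross-multiplying the components: (k − 20)·(-18) = (30)·(-126).
Solving gives k = 230.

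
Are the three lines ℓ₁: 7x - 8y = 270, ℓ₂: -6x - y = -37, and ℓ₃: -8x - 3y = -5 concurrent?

No

Intersecting ℓ₁ and ℓ₂: solving the 2×2 system gives (x, y) = (566/55, -1361/55).
Substitute into ℓ₃: (-8)(566/55) + (-3)(-1361/55) = -89/11.
But ℓ₃ requires -5 ≠ -89/11, so the three lines have no common point.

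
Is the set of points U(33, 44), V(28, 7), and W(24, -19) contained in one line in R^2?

No

UV = (-5, -37), UW = (-9, -63).
If collinear, UW would be a scalar multiple of UV. But (-5)·(-63) ≠ (-37)·(-9) (difference -18), so they are not parallel; the points are not collinear.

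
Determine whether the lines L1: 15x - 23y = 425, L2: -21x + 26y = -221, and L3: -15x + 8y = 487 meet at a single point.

Lines aᵢx + bᵢy = cᵢ with pairwise distinct directions are concurrent exactly when det[aᵢ bᵢ cᵢ] = 0.
Here the determinant is -666.
Nonzero, so no common point exists.

No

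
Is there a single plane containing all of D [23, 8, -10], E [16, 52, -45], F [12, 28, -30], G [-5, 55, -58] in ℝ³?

No

The four points are coplanar iff the 3×3 determinant with rows DE, DF, DG is zero.
Rows: (-7, 44, -35), (-11, 20, -20), (-28, 47, -48).
Expanding along the first row: (-7)(-20) − (44)(-32) + (-35)(43) = 43.
Nonzero ⇒ not coplanar.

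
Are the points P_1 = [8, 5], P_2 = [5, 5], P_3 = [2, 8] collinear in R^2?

No

P_1P_2 = (-3, 0), P_1P_3 = (-6, 3).
det[P_1P_2; P_1P_3] = (-3)(3) − (0)(-6) = -9.
The determinant is nonzero, so they are not collinear.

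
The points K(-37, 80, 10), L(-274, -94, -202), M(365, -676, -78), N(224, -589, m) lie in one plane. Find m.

-123

The points are coplanar iff KL · (KM × KN) = 0.
Expanding, this is linear in m: (249120)m + (30641760) = 0.
So m = -123.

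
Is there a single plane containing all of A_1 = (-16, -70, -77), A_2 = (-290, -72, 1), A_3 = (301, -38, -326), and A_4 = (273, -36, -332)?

The four points are coplanar iff the 3×3 determinant with rows A_1A_2, A_1A_3, A_1A_4 is zero.
Rows: (-274, -2, 78), (317, 32, -249), (289, 34, -255).
Expanding along the first row: (-274)(306) − (-2)(-8874) + (78)(1530) = 17748.
Nonzero ⇒ not coplanar.

No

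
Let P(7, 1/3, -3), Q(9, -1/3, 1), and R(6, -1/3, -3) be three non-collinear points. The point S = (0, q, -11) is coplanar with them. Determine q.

The plane through P, Q, R has equation (8/3)x − 4y − 2z = 70/3.
Substituting S: (-4)q + (22) = 70/3, so q = -1/3.

-1/3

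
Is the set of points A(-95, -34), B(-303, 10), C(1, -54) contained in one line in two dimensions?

No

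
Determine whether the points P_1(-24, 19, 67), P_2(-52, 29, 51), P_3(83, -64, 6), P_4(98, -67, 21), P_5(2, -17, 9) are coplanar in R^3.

The plane through P_1, P_2, P_3 has normal n = P_1P_2 × P_1P_3 = (-1938, -3420, 1254) and equation n·P = 65550.
Checking the remaining points: n·P_4 = 65550, n·P_5 = 65550.
All equal 65550, so all 5 points lie in one plane.

Yes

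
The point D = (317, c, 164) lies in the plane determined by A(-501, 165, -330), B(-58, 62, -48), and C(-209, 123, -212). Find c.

The plane through A, B, C has equation −310x + 30070y + 11470z = 1331760.
Substituting D: (30070)c + (1782810) = 1331760, so c = -15.

-15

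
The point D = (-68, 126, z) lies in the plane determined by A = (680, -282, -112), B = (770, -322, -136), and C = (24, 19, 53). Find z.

8

Coplanarity requires AB · (AC × AD) = 0.
AB = (90, -40, -24), AC = (-656, 301, 165); the triple product is linear in z with coefficient 850 and constant term -6800.
Setting it to zero: z = 8.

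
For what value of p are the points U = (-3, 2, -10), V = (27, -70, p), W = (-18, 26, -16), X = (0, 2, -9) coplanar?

3

Normal to plane UWX: n = (24, -3, -72); plane equation n·P = 642.
Requiring n·V = 642: (-72)p + (858) = 642.
So p = 3.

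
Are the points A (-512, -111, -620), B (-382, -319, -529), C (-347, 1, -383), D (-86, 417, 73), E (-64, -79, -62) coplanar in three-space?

The plane through A, B, C has normal n = AB × AC = (-59488, -15795, 48880) and equation n·P = 1905501.
Checking the remaining points: n·D = 2097693, n·E = 2024477.
Since n·D = 2097693 ≠ 1905501, D is off the plane and the points are not all coplanar.

No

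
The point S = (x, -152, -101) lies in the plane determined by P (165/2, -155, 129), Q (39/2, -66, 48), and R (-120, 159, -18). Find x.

Coplanarity requires PQ · (PR × PS) = 0.
PQ = (-63, 89, -81), PR = (-405/2, 314, -147); the triple product is linear in x with coefficient 12351 and constant term -592848.
Setting it to zero: x = 48.

48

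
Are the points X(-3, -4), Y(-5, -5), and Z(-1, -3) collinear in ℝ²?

Yes

XY = (-2, -1), XZ = (2, 1).
Checking proportionality: XZ = -1·XY, so the vectors are parallel and the points are collinear.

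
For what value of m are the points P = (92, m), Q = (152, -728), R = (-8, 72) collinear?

-428

Collinearity: (P − Q) must be parallel to (R − Q) = (-160, 800).
Cross-multiplying the components: (m − (-728))·(-160) = (-60)·(800).
Solving gives m = -428.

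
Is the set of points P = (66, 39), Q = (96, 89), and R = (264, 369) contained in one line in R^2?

Yes

PQ = (30, 50), PR = (198, 330).
Checking proportionality: PR = 33/5·PQ, so the vectors are parallel and the points are collinear.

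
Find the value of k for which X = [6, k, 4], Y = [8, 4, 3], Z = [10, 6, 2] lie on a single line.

Direction YZ = (2, 2, -1). From the x-coordinate of X, the parameter along the line is τ = (6 − 8)/2 = -1.
Then k = 4 + (-1)·(2) = 2.

2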